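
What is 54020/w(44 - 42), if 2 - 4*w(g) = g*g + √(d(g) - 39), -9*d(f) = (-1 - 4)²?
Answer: -972360/103 + 324120*I*√94/103 ≈ -9440.4 + 30509.0*I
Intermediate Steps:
d(f) = -25/9 (d(f) = -(-1 - 4)²/9 = -⅑*(-5)² = -⅑*25 = -25/9)
w(g) = ½ - g²/4 - I*√94/6 (w(g) = ½ - (g*g + √(-25/9 - 39))/4 = ½ - (g² + √(-376/9))/4 = ½ - (g² + 2*I*√94/3)/4 = ½ + (-g²/4 - I*√94/6) = ½ - g²/4 - I*√94/6)
54020/w(44 - 42) = 54020/(½ - (44 - 42)²/4 - I*√94/6) = 54020/(½ - ¼*2² - I*√94/6) = 54020/(½ - ¼*4 - I*√94/6) = 54020/(½ - 1 - I*√94/6) = 54020/(-½ - I*√94/6)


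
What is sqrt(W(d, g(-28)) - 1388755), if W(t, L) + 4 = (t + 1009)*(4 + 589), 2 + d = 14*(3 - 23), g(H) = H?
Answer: 4*I*sqrt(59853) ≈ 978.59*I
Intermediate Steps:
d = -282 (d = -2 + 14*(3 - 23) = -2 + 14*(-20) = -2 - 280 = -282)
W(t, L) = 598333 + 593*t (W(t, L) = -4 + (t + 1009)*(4 + 589) = -4 + (1009 + t)*593 = -4 + (598337 + 593*t) = 598333 + 593*t)
sqrt(W(d, g(-28)) - 1388755) = sqrt((598333 + 593*(-282)) - 1388755) = sqrt((598333 - 167226) - 1388755) = sqrt(431107 - 1388755) = sqrt(-957648) = 4*I*sqrt(59853)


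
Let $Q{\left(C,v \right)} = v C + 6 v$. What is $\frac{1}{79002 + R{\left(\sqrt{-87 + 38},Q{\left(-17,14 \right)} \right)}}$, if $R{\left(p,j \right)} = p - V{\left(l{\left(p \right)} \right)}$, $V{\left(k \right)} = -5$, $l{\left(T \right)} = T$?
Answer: $\frac{79007}{6242106098} - \frac{7 i}{6242106098} \approx 1.2657 \cdot 10^{-5} - 1.1214 \cdot 10^{-9} i$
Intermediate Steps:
$Q{\left(C,v \right)} = 6 v + C v$ ($Q{\left(C,v \right)} = C v + 6 v = 6 v + C v$)
$R{\left(p,j \right)} = 5 + p$ ($R{\left(p,j \right)} = p - -5 = p + 5 = 5 + p$)
$\frac{1}{79002 + R{\left(\sqrt{-87 + 38},Q{\left(-17,14 \right)} \right)}} = \frac{1}{79002 + \left(5 + \sqrt{-87 + 38}\right)} = \frac{1}{79002 + \left(5 + \sqrt{-49}\right)} = \frac{1}{79002 + \left(5 + 7 i\right)} = \frac{1}{79007 + 7 i} = \frac{79007 - 7 i}{6242106098}$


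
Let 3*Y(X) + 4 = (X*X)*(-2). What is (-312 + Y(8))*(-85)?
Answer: 30260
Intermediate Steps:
Y(X) = -4/3 - 2*X²/3 (Y(X) = -4/3 + ((X*X)*(-2))/3 = -4/3 + (X²*(-2))/3 = -4/3 + (-2*X²)/3 = -4/3 - 2*X²/3)
(-312 + Y(8))*(-85) = (-312 + (-4/3 - ⅔*8²))*(-85) = (-312 + (-4/3 - ⅔*64))*(-85) = (-312 + (-4/3 - 128/3))*(-85) = (-312 - 44)*(-85) = -356*(-85) = 30260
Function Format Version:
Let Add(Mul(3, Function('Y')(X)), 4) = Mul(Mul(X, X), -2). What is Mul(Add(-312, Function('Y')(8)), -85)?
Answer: 30260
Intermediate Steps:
Function('Y')(X) = Add(Rational(-4, 3), Mul(Rational(-2, 3), Pow(X, 2))) (Function('Y')(X) = Add(Rational(-4, 3), Mul(Rational(1, 3), Mul(Mul(X, X), -2))) = Add(Rational(-4, 3), Mul(Rational(1, 3), Mul(Pow(X, 2), -2))) = Add(Rational(-4, 3), Mul(Rational(1, 3), Mul(-2, Pow(X, 2)))) = Add(Rational(-4, 3), Mul(Rational(-2, 3), Pow(X, 2))))
Mul(Add(-312, Function('Y')(8)), -85) = Mul(Add(-312, Add(Rational(-4, 3), Mul(Rational(-2, 3), Pow(8, 2)))), -85) = Mul(Add(-312, Add(Rational(-4, 3), Mul(Rational(-2, 3), 64))), -85) = Mul(Add(-312, Add(Rational(-4, 3), Rational(-128, 3))), -85) = Mul(Add(-312, -44), -85) = Mul(-356, -85) = 30260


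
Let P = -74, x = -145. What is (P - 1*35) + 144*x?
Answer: -20989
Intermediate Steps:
(P - 1*35) + 144*x = (-74 - 1*35) + 144*(-145) = (-74 - 35) - 20880 = -109 - 20880 = -20989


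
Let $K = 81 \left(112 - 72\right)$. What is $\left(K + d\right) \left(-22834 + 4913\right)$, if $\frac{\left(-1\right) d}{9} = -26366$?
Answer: $-4310609814$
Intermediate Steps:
$d = 237294$ ($d = \left(-9\right) \left(-26366\right) = 237294$)
$K = 3240$ ($K = 81 \cdot 40 = 3240$)
$\left(K + d\right) \left(-22834 + 4913\right) = \left(3240 + 237294\right) \left(-22834 + 4913\right) = 240534 \left(-17921\right) = -4310609814$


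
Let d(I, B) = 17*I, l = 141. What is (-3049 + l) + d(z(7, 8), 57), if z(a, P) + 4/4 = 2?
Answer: -2891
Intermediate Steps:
z(a, P) = 1 (z(a, P) = -1 + 2 = 1)
(-3049 + l) + d(z(7, 8), 57) = (-3049 + 141) + 17*1 = -2908 + 17 = -2891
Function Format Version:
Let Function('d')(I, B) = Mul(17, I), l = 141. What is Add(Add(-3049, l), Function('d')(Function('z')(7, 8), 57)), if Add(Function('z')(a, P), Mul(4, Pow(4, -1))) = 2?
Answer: -2891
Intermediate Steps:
Function('z')(a, P) = 1 (Function('z')(a, P) = Add(-1, 2) = 1)
Add(Add(-3049, l), Function('d')(Function('z')(7, 8), 57)) = Add(Add(-3049, 141), Mul(17, 1)) = Add(-2908, 17) = -2891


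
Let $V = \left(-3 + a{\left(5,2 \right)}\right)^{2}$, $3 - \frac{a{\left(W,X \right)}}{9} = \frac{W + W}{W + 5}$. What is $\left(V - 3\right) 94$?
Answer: $20868$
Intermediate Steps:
$a{\left(W,X \right)} = 27 - \frac{18 W}{5 + W}$ ($a{\left(W,X \right)} = 27 - 9 \frac{W + W}{W + 5} = 27 - 9 \frac{2 W}{5 + W} = 27 - \frac{18 W}{5 + W}$)
$V = 225$ ($V = \left(-3 + \frac{9 \left(15 + 5\right)}{5 + 5}\right)^{2} = \left(-3 + 9 \cdot \frac{1}{10} \cdot 20\right)^{2} = \left(-3 + 18\right)^{2} = 15^{2} = 225$)
$\left(V - 3\right) 94 = \left(225 - 3\right) 94 = 222 \cdot 94 = 20868$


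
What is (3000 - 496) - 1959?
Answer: 545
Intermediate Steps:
(3000 - 496) - 1959 = 2504 - 1959 = 545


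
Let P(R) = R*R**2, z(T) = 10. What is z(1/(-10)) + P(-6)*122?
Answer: -26342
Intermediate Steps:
P(R) = R**3
z(1/(-10)) + P(-6)*122 = 10 + (-6)**3*122 = 10 - 216*122 = 10 - 26352 = -26342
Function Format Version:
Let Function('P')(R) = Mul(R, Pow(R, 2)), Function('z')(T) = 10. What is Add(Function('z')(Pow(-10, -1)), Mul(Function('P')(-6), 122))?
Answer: -26342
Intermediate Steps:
Function('P')(R) = Pow(R, 3)
Add(Function('z')(Pow(-10, -1)), Mul(Function('P')(-6), 122)) = Add(10, Mul(Pow(-6, 3), 122)) = Add(10, Mul(-216, 122)) = Add(10, -26352) = -26342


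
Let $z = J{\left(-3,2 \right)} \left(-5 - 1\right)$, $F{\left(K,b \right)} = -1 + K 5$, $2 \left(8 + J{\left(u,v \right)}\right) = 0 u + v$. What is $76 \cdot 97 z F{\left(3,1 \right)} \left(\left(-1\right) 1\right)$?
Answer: $-4334736$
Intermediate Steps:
$J{\left(u,v \right)} = -8 + \frac{v}{2}$ ($J{\left(u,v \right)} = -8 + \frac{0 u + v}{2} = -8 + \frac{0 + v}{2} = -8 + \frac{v}{2}$)
$F{\left(K,b \right)} = -1 + 5 K$
$z = 42$ ($z = \left(-8 + \frac{1}{2} \cdot 2\right) \left(-5 - 1\right) = \left(-8 + 1\right) \left(-6\right) = \left(-7\right) \left(-6\right) = 42$)
$76 \cdot 97 z F{\left(3,1 \right)} \left(\left(-1\right) 1\right) = 76 \cdot 97 \cdot 42 \left(-1 + 5 \cdot 3\right) \left(\left(-1\right) 1\right) = 7372 \cdot 42 \left(-1 + 15\right) \left(-1\right) = 7372 \cdot 42 \cdot 14 \left(-1\right) = 7372 \cdot 588 \left(-1\right) = 7372 \left(-588\right) = -4334736$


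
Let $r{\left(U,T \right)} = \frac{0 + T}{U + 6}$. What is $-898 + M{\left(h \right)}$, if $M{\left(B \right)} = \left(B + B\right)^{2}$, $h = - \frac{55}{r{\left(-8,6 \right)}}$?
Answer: $\frac{4018}{9} \approx 446.44$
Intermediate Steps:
$r{\left(U,T \right)} = \frac{T}{6 + U}$
$h = \frac{55}{3}$ ($h = - \frac{55}{6 \frac{1}{6 - 8}} = - \frac{55}{6 \frac{1}{-2}} = - \frac{55}{6 \left(- \frac{1}{2}\right)} = - \frac{55}{-3} = \left(-55\right) \left(- \frac{1}{3}\right) = \frac{55}{3} \approx 18.333$)
$M{\left(B \right)} = 4 B^{2}$ ($M{\left(B \right)} = \left(2 B\right)^{2} = 4 B^{2}$)
$-898 + M{\left(h \right)} = -898 + 4 \left(\frac{55}{3}\right)^{2} = -898 + 4 \cdot \frac{3025}{9} = -898 + \frac{12100}{9} = \frac{4018}{9}$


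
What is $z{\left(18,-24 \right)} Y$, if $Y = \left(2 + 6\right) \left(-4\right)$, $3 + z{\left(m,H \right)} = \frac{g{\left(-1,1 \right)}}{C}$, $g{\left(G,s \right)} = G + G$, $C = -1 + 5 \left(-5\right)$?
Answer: $\frac{1216}{13} \approx 93.538$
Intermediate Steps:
$C = -26$ ($C = -1 - 25 = -26$)
$g{\left(G,s \right)} = 2 G$
$z{\left(m,H \right)} = - \frac{38}{13}$ ($z{\left(m,H \right)} = -3 + \frac{2 \left(-1\right)}{-26} = -3 - - \frac{1}{13} = -3 + \frac{1}{13} = - \frac{38}{13}$)
$Y = -32$ ($Y = 8 \left(-4\right) = -32$)
$z{\left(18,-24 \right)} Y = \left(- \frac{38}{13}\right) \left(-32\right) = \frac{1216}{13}$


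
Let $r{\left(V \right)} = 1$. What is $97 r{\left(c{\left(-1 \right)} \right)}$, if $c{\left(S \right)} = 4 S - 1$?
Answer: $97$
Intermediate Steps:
$c{\left(S \right)} = -1 + 4 S$
$97 r{\left(c{\left(-1 \right)} \right)} = 97 \cdot 1 = 97$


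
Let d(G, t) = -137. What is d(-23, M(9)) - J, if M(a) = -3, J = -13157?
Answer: 13020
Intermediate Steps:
d(-23, M(9)) - J = -137 - 1*(-13157) = -137 + 13157 = 13020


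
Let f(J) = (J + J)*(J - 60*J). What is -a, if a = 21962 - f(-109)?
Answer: -1423920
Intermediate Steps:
f(J) = -118*J**2 (f(J) = (2*J)*(-59*J) = -118*J**2)
a = 1423920 (a = 21962 - (-118)*(-109)**2 = 21962 - (-118)*11881 = 21962 - 1*(-1401958) = 21962 + 1401958 = 1423920)
-a = -1*1423920 = -1423920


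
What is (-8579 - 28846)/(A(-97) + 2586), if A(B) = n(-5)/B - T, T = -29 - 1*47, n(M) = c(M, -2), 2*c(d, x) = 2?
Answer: -1210075/86071 ≈ -14.059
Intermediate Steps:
c(d, x) = 1 (c(d, x) = (1/2)*2 = 1)
n(M) = 1
T = -76 (T = -29 - 47 = -76)
A(B) = 76 + 1/B (A(B) = 1/B - 1*(-76) = 1/B + 76 = 76 + 1/B)
(-8579 - 28846)/(A(-97) + 2586) = (-8579 - 28846)/((76 + 1/(-97)) + 2586) = -37425/((76 - 1/97) + 2586) = -37425/(7371/97 + 2586) = -37425/258213/97 = -37425*97/258213 = -1210075/86071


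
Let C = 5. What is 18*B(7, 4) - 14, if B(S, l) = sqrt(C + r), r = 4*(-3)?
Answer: -14 + 18*I*sqrt(7) ≈ -14.0 + 47.624*I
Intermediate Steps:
r = -12
B(S, l) = I*sqrt(7) (B(S, l) = sqrt(5 - 12) = sqrt(-7) = I*sqrt(7))
18*B(7, 4) - 14 = 18*(I*sqrt(7)) - 14 = 18*I*sqrt(7) - 14 = -14 + 18*I*sqrt(7)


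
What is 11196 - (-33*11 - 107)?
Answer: 11666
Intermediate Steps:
11196 - (-33*11 - 107) = 11196 - (-363 - 107) = 11196 - 1*(-470) = 11196 + 470 = 11666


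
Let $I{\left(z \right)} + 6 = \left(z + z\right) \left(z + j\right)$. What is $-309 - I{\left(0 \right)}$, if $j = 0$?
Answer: $-303$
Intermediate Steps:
$I{\left(z \right)} = -6 + 2 z^{2}$ ($I{\left(z \right)} = -6 + \left(z + z\right) \left(z + 0\right) = -6 + 2 z z = -6 + 2 z^{2}$)
$-309 - I{\left(0 \right)} = -309 - \left(-6 + 2 \cdot 0^{2}\right) = -309 - \left(-6 + 2 \cdot 0\right) = -309 - \left(-6 + 0\right) = -309 - -6 = -309 + 6 = -303$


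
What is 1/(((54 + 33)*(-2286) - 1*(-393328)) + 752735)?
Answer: 1/947181 ≈ 1.0558e-6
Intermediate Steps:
1/(((54 + 33)*(-2286) - 1*(-393328)) + 752735) = 1/((87*(-2286) + 393328) + 752735) = 1/((-198882 + 393328) + 752735) = 1/(194446 + 752735) = 1/947181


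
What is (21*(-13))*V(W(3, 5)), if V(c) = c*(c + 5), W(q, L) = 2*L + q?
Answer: -63882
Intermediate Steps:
W(q, L) = q + 2*L
V(c) = c*(5 + c)
(21*(-13))*V(W(3, 5)) = (21*(-13))*((3 + 2*5)*(5 + (3 + 2*5))) = -273*(3 + 10)*(5 + (3 + 10)) = -3549*(5 + 13) = -3549*18 = -273*234 = -63882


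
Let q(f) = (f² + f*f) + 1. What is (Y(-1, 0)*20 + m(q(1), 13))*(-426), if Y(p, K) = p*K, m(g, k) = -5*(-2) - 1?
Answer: -3834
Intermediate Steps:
q(f) = 1 + 2*f² (q(f) = (f² + f²) + 1 = 2*f² + 1 = 1 + 2*f²)
m(g, k) = 9 (m(g, k) = 10 - 1 = 9)
Y(p, K) = K*p
(Y(-1, 0)*20 + m(q(1), 13))*(-426) = ((0*(-1))*20 + 9)*(-426) = (0*20 + 9)*(-426) = (0 + 9)*(-426) = 9*(-426) = -3834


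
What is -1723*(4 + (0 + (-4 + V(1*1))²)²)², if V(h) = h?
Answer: -12448675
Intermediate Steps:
-1723*(4 + (0 + (-4 + V(1*1))²)²)² = -1723*(4 + (0 + (-4 + 1*1)²)²)² = -1723*(4 + (0 + (-4 + 1)²)²)² = -1723*(4 + (0 + (-3)²)²)² = -1723*(4 + (0 + 9)²)² = -1723*(4 + 9²)² = -1723*(4 + 81)² = -1723*85² = -1723*7225 = -12448675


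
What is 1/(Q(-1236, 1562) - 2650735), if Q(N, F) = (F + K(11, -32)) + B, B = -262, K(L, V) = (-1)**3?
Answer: -1/2649436 ≈ -3.7744e-7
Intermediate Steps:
K(L, V) = -1
Q(N, F) = -263 + F (Q(N, F) = (F - 1) - 262 = (-1 + F) - 262 = -263 + F)
1/(Q(-1236, 1562) - 2650735) = 1/((-263 + 1562) - 2650735) = 1/(1299 - 2650735) = 1/(-2649436) = -1/2649436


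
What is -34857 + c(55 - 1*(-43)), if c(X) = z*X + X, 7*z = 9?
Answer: -34633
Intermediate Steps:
z = 9/7 (z = (1/7)*9 = 9/7 ≈ 1.2857)
c(X) = 16*X/7 (c(X) = 9*X/7 + X = 16*X/7)
-34857 + c(55 - 1*(-43)) = -34857 + 16*(55 - 1*(-43))/7 = -34857 + 16*(55 + 43)/7 = -34857 + (16/7)*98 = -34857 + 224 = -34633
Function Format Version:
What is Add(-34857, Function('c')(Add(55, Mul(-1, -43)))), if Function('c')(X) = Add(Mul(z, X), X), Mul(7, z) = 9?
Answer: -34633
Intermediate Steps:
z = Rational(9, 7) (z = Mul(Rational(1, 7), 9) = Rational(9, 7) ≈ 1.2857)
Function('c')(X) = Mul(Rational(16, 7), X) (Function('c')(X) = Add(Mul(Rational(9, 7), X), X) = Mul(Rational(16, 7), X))
Add(-34857, Function('c')(Add(55, Mul(-1, -43)))) = Add(-34857, Mul(Rational(16, 7), Add(55, Mul(-1, -43)))) = Add(-34857, Mul(Rational(16, 7), Add(55, 43))) = Add(-34857, Mul(Rational(16, 7), 98)) = Add(-34857, 224) = -34633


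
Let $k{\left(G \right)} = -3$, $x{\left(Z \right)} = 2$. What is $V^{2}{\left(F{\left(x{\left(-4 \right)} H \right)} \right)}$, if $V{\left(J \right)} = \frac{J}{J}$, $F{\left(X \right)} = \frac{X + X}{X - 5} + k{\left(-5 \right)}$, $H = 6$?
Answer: $1$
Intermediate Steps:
$F{\left(X \right)} = -3 + \frac{2 X}{-5 + X}$ ($F{\left(X \right)} = \frac{X + X}{X - 5} - 3 = \frac{2 X}{-5 + X} - 3 = -3 + \frac{2 X}{-5 + X}$)
$V{\left(J \right)} = 1$
$V^{2}{\left(F{\left(x{\left(-4 \right)} H \right)} \right)} = 1^{2} = 1$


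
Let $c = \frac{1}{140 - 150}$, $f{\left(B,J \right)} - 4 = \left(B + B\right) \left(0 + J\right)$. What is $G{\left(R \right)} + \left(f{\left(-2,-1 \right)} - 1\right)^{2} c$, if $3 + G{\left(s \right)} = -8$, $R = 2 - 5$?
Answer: $- \frac{159}{10} \approx -15.9$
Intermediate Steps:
$R = -3$ ($R = 2 - 5 = -3$)
$G{\left(s \right)} = -11$ ($G{\left(s \right)} = -3 - 8 = -11$)
$f{\left(B,J \right)} = 4 + 2 B J$ ($f{\left(B,J \right)} = 4 + \left(B + B\right) \left(0 + J\right) = 4 + 2 B J$)
$c = - \frac{1}{10}$ ($c = \frac{1}{-10} = - \frac{1}{10} \approx -0.1$)
$G{\left(R \right)} + \left(f{\left(-2,-1 \right)} - 1\right)^{2} c = -11 + \left(\left(4 + 2 \left(-2\right) \left(-1\right)\right) - 1\right)^{2} \left(- \frac{1}{10}\right) = -11 + \left(\left(4 + 4\right) - 1\right)^{2} \left(- \frac{1}{10}\right) = -11 + \left(8 - 1\right)^{2} \left(- \frac{1}{10}\right) = -11 + 7^{2} \left(- \frac{1}{10}\right) = -11 + 49 \left(- \frac{1}{10}\right) = -11 - \frac{49}{10} = - \frac{159}{10}$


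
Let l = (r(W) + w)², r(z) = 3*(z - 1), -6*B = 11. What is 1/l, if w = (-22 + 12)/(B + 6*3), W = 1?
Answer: 9409/3600 ≈ 2.6136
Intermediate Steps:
B = -11/6 (B = -⅙*11 = -11/6 ≈ -1.8333)
r(z) = -3 + 3*z (r(z) = 3*(-1 + z) = -3 + 3*z)
w = -60/97 (w = (-22 + 12)/(-11/6 + 6*3) = -10/(-11/6 + 18) = -10/97/6 = -10*6/97 = -60/97 ≈ -0.61856)
l = 3600/9409 (l = ((-3 + 3*1) - 60/97)² = ((-3 + 3) - 60/97)² = (0 - 60/97)² = (-60/97)² = 3600/9409 ≈ 0.38261)
1/l = 1/(3600/9409) = 9409/3600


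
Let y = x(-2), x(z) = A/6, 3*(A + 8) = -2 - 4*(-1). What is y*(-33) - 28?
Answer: 37/3 ≈ 12.333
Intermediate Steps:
A = -22/3 (A = -8 + (-2 - 4*(-1))/3 = -8 + (-2 + 4)/3 = -8 + (⅓)*2 = -8 + ⅔ = -22/3 ≈ -7.3333)
x(z) = -11/9 (x(z) = -22/3/6 = -22/3*⅙ = -11/9)
y = -11/9 ≈ -1.2222
y*(-33) - 28 = -11/9*(-33) - 28 = 121/3 - 28 = 37/3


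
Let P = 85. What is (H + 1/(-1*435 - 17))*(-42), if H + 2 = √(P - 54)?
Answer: 19005/226 - 42*√31 ≈ -149.75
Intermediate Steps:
H = -2 + √31 (H = -2 + √(85 - 54) = -2 + √31 ≈ 3.5678)
(H + 1/(-1*435 - 17))*(-42) = ((-2 + √31) + 1/(-1*435 - 17))*(-42) = ((-2 + √31) + 1/(-435 - 17))*(-42) = ((-2 + √31) + 1/(-452))*(-42) = ((-2 + √31) - 1/452)*(-42) = (-905/452 + √31)*(-42) = 19005/226 - 42*√31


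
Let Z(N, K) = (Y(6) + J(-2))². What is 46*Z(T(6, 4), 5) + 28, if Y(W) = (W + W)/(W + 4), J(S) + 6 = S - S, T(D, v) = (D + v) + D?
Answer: 27196/25 ≈ 1087.8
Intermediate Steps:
T(D, v) = v + 2*D
J(S) = -6 (J(S) = -6 + (S - S) = -6 + 0 = -6)
Y(W) = 2*W/(4 + W) (Y(W) = (2*W)/(4 + W) = 2*W/(4 + W))
Z(N, K) = 576/25 (Z(N, K) = (2*6/(4 + 6) - 6)² = (2*6/10 - 6)² = (2*6*(⅒) - 6)² = (6/5 - 6)² = (-24/5)² = 576/25)
46*Z(T(6, 4), 5) + 28 = 46*(576/25) + 28 = 26496/25 + 28 = 27196/25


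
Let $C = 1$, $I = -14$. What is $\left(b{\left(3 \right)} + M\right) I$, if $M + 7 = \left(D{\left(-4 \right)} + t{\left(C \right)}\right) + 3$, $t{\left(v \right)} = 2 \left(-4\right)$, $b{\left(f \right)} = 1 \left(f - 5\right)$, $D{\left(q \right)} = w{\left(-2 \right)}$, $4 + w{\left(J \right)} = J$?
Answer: $280$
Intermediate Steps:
$w{\left(J \right)} = -4 + J$
$D{\left(q \right)} = -6$ ($D{\left(q \right)} = -4 - 2 = -6$)
$b{\left(f \right)} = -5 + f$ ($b{\left(f \right)} = 1 \left(-5 + f\right) = -5 + f$)
$t{\left(v \right)} = -8$
$M = -18$ ($M = -7 + \left(\left(-6 - 8\right) + 3\right) = -7 + \left(-14 + 3\right) = -7 - 11 = -18$)
$\left(b{\left(3 \right)} + M\right) I = \left(\left(-5 + 3\right) - 18\right) \left(-14\right) = \left(-2 - 18\right) \left(-14\right) = \left(-20\right) \left(-14\right) = 280$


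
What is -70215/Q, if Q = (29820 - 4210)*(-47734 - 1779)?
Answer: 14043/253605586 ≈ 5.5373e-5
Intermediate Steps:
Q = -1268027930 (Q = 25610*(-49513) = -1268027930)
-70215/Q = -70215/(-1268027930) = -70215*(-1/1268027930) = 14043/253605586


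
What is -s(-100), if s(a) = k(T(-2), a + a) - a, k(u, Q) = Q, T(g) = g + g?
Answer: 100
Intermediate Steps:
T(g) = 2*g
s(a) = a (s(a) = (a + a) - a = 2*a - a = a)
-s(-100) = -1*(-100) = 100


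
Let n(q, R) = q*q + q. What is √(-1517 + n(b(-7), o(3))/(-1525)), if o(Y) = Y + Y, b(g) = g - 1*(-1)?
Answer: I*√141120755/305 ≈ 38.949*I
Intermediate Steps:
b(g) = 1 + g (b(g) = g + 1 = 1 + g)
o(Y) = 2*Y
n(q, R) = q + q² (n(q, R) = q² + q = q + q²)
√(-1517 + n(b(-7), o(3))/(-1525)) = √(-1517 + ((1 - 7)*(1 + (1 - 7)))/(-1525)) = √(-1517 - 6*(1 - 6)*(-1/1525)) = √(-1517 - 6*(-5)*(-1/1525)) = √(-1517 + 30*(-1/1525)) = √(-1517 - 6/305) = √(-462691/305) = I*√141120755/305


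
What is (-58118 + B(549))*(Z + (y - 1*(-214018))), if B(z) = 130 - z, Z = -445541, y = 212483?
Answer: 1114544480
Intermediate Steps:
(-58118 + B(549))*(Z + (y - 1*(-214018))) = (-58118 + (130 - 1*549))*(-445541 + (212483 - 1*(-214018))) = (-58118 + (130 - 549))*(-445541 + (212483 + 214018)) = (-58118 - 419)*(-445541 + 426501) = -58537*(-19040) = 1114544480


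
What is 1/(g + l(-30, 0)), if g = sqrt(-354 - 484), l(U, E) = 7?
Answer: 7/887 - I*sqrt(838)/887 ≈ 0.0078918 - 0.032636*I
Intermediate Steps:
g = I*sqrt(838) (g = sqrt(-838) = I*sqrt(838) ≈ 28.948*I)
1/(g + l(-30, 0)) = 1/(I*sqrt(838) + 7) = 1/(7 + I*sqrt(838))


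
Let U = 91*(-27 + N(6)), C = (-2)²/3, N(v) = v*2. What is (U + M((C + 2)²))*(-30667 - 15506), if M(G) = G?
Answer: 187539335/3 ≈ 6.2513e+7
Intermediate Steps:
N(v) = 2*v
C = 4/3 (C = 4*(⅓) = 4/3 ≈ 1.3333)
U = -1365 (U = 91*(-27 + 2*6) = 91*(-27 + 12) = 91*(-15) = -1365)
(U + M((C + 2)²))*(-30667 - 15506) = (-1365 + (4/3 + 2)²)*(-30667 - 15506) = (-1365 + (10/3)²)*(-46173) = (-1365 + 100/9)*(-46173) = -12185/9*(-46173) = 187539335/3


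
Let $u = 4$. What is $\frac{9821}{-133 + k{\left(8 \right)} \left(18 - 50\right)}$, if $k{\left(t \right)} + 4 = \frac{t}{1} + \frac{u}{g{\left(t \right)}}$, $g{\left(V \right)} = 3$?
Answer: $- \frac{29463}{911} \approx -32.341$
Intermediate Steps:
$k{\left(t \right)} = - \frac{8}{3} + t$ ($k{\left(t \right)} = -4 + \left(\frac{t}{1} + \frac{4}{3}\right) = -4 + \left(t 1 + 4 \cdot \frac{1}{3}\right) = -4 + \left(t + \frac{4}{3}\right) = -4 + \left(\frac{4}{3} + t\right) = - \frac{8}{3} + t$)
$\frac{9821}{-133 + k{\left(8 \right)} \left(18 - 50\right)} = \frac{9821}{-133 + \left(- \frac{8}{3} + 8\right) \left(18 - 50\right)} = \frac{9821}{-133 + \frac{16 \left(18 - 50\right)}{3}} = \frac{9821}{-133 + \frac{16}{3} \left(-32\right)} = \frac{9821}{-133 - \frac{512}{3}} = \frac{9821}{- \frac{911}{3}} = 9821 \left(- \frac{3}{911}\right) = - \frac{29463}{911}$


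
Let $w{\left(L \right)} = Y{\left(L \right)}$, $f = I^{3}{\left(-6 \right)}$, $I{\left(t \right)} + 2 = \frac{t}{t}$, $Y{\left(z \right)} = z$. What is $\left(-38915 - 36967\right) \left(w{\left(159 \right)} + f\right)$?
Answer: $-11989356$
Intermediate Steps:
$I{\left(t \right)} = -1$ ($I{\left(t \right)} = -2 + \frac{t}{t} = -2 + 1 = -1$)
$f = -1$ ($f = \left(-1\right)^{3} = -1$)
$w{\left(L \right)} = L$
$\left(-38915 - 36967\right) \left(w{\left(159 \right)} + f\right) = \left(-38915 - 36967\right) \left(159 - 1\right) = \left(-75882\right) 158 = -11989356$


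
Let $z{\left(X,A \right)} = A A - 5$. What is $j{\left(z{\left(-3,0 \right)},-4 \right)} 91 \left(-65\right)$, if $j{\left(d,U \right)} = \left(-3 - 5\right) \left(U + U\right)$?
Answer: $-378560$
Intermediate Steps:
$z{\left(X,A \right)} = -5 + A^{2}$ ($z{\left(X,A \right)} = A^{2} - 5 = -5 + A^{2}$)
$j{\left(d,U \right)} = - 16 U$ ($j{\left(d,U \right)} = - 8 \cdot 2 U = - 16 U$)
$j{\left(z{\left(-3,0 \right)},-4 \right)} 91 \left(-65\right) = \left(-16\right) \left(-4\right) 91 \left(-65\right) = 64 \cdot 91 \left(-65\right) = 5824 \left(-65\right) = -378560$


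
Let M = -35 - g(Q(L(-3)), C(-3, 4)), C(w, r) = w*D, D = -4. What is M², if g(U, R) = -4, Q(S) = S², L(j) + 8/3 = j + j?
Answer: 961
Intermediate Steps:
L(j) = -8/3 + 2*j (L(j) = -8/3 + (j + j) = -8/3 + 2*j)
C(w, r) = -4*w (C(w, r) = w*(-4) = -4*w)
M = -31 (M = -35 - 1*(-4) = -35 + 4 = -31)
M² = (-31)² = 961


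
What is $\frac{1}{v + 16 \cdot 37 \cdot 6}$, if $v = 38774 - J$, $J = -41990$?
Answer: $\frac{1}{84316} \approx 1.186 \cdot 10^{-5}$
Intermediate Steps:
$v = 80764$ ($v = 38774 - -41990 = 38774 + 41990 = 80764$)
$\frac{1}{v + 16 \cdot 37 \cdot 6} = \frac{1}{80764 + 16 \cdot 37 \cdot 6} = \frac{1}{80764 + 592 \cdot 6} = \frac{1}{80764 + 3552} = \frac{1}{84316}$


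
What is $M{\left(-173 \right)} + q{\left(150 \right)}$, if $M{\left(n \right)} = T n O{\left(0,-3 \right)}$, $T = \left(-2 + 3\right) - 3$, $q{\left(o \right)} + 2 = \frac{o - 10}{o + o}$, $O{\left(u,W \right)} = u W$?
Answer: $- \frac{23}{15} \approx -1.5333$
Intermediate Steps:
$O{\left(u,W \right)} = W u$
$q{\left(o \right)} = -2 + \frac{-10 + o}{2 o}$ ($q{\left(o \right)} = -2 + \frac{o - 10}{o + o} = -2 + \frac{-10 + o}{2 o}$)
$T = -2$ ($T = 1 - 3 = -2$)
$M{\left(n \right)} = 0$ ($M{\left(n \right)} = - 2 n \left(\left(-3\right) 0\right) = - 2 n 0 = 0$)
$M{\left(-173 \right)} + q{\left(150 \right)} = 0 - \left(\frac{3}{2} + \frac{5}{150}\right) = 0 - \frac{23}{15} = - \frac{23}{15}$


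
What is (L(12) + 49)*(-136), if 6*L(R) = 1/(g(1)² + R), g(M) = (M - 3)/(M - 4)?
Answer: -186643/28 ≈ -6665.8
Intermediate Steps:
g(M) = (-3 + M)/(-4 + M)
L(R) = 1/(6*(4/9 + R)) (L(R) = 1/(6*(((-3 + 1)/(-4 + 1))² + R)) = 1/(6*((-2/(-3))² + R)) = 1/(6*((-⅓*(-2))² + R)) = 1/(6*((⅔)² + R)) = 1/(6*(4/9 + R)))
(L(12) + 49)*(-136) = (3/(2*(4 + 9*12)) + 49)*(-136) = (3/(2*(4 + 108)) + 49)*(-136) = ((3/2)/112 + 49)*(-136) = ((3/2)*(1/112) + 49)*(-136) = (3/224 + 49)*(-136) = (10979/224)*(-136) = -186643/28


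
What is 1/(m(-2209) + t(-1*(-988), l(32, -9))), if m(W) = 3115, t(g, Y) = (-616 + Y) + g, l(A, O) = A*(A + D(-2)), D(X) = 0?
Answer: 1/4511 ≈ 0.00022168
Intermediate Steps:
l(A, O) = A**2 (l(A, O) = A*(A + 0) = A*A = A**2)
t(g, Y) = -616 + Y + g
1/(m(-2209) + t(-1*(-988), l(32, -9))) = 1/(3115 + (-616 + 32**2 - 1*(-988))) = 1/(3115 + (-616 + 1024 + 988)) = 1/(3115 + 1396) = 1/4511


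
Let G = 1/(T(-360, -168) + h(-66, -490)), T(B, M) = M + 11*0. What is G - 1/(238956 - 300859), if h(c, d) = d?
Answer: -61245/40732174 ≈ -0.0015036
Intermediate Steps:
T(B, M) = M (T(B, M) = M + 0 = M)
G = -1/658 (G = 1/(-168 - 490) = 1/(-658) = -1/658 ≈ -0.0015198)
G - 1/(238956 - 300859) = -1/658 - 1/(238956 - 300859) = -1/658 - 1/(-61903) = -1/658 - 1*(-1/61903) = -1/658 + 1/61903 = -61245/40732174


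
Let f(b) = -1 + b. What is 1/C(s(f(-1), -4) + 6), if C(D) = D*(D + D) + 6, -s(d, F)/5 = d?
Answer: 1/518 ≈ 0.0019305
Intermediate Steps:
s(d, F) = -5*d
C(D) = 6 + 2*D² (C(D) = D*(2*D) + 6 = 2*D² + 6 = 6 + 2*D²)
1/C(s(f(-1), -4) + 6) = 1/(6 + 2*(-5*(-1 - 1) + 6)²) = 1/(6 + 2*(-5*(-2) + 6)²) = 1/(6 + 2*(10 + 6)²) = 1/(6 + 2*16²) = 1/(6 + 2*256) = 1/(6 + 512) = 1/518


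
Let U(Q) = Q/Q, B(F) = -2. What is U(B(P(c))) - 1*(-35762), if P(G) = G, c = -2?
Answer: 35763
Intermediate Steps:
U(Q) = 1
U(B(P(c))) - 1*(-35762) = 1 - 1*(-35762) = 1 + 35762 = 35763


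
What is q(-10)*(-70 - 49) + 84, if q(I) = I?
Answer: 1274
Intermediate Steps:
q(-10)*(-70 - 49) + 84 = -10*(-70 - 49) + 84 = -10*(-119) + 84 = 1190 + 84 = 1274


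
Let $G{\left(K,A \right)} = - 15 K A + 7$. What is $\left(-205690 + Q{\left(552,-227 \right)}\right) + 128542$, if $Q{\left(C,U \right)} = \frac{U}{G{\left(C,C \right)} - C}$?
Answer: $- \frac{352651608313}{4571105} \approx -77148.0$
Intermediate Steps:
$G{\left(K,A \right)} = 7 - 15 A K$ ($G{\left(K,A \right)} = - 15 A K + 7 = 7 - 15 A K$)
$Q{\left(C,U \right)} = \frac{U}{7 - C - 15 C^{2}}$ ($Q{\left(C,U \right)} = \frac{U}{\left(7 - 15 C C\right) - C} = \frac{U}{\left(7 - 15 C^{2}\right) - C} = \frac{U}{7 - C - 15 C^{2}}$)
$\left(-205690 + Q{\left(552,-227 \right)}\right) + 128542 = \left(-205690 - - \frac{227}{-7 + 552 + 15 \cdot 552^{2}}\right) + 128542 = \left(-205690 - - \frac{227}{-7 + 552 + 15 \cdot 304704}\right) + 128542 = \left(-205690 - - \frac{227}{-7 + 552 + 4570560}\right) + 128542 = \left(-205690 - - \frac{227}{4571105}\right) + 128542 = \left(-205690 - \left(-227\right) \frac{1}{4571105}\right) + 128542 = \left(-205690 + \frac{227}{4571105}\right) + 128542 = - \frac{940230587223}{4571105} + 128542 = - \frac{352651608313}{4571105}$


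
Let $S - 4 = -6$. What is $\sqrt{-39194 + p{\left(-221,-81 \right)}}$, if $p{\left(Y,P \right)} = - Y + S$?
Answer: $5 i \sqrt{1559} \approx 197.42 i$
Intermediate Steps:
$S = -2$ ($S = 4 - 6 = -2$)
$p{\left(Y,P \right)} = -2 - Y$ ($p{\left(Y,P \right)} = - Y - 2 = -2 - Y$)
$\sqrt{-39194 + p{\left(-221,-81 \right)}} = \sqrt{-39194 - -219} = \sqrt{-39194 + \left(-2 + 221\right)} = \sqrt{-39194 + 219} = \sqrt{-38975} = 5 i \sqrt{1559}$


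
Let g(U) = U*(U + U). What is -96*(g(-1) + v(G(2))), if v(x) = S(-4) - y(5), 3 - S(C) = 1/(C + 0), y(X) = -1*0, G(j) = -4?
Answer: -504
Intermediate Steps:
y(X) = 0
S(C) = 3 - 1/C (S(C) = 3 - 1/(C + 0) = 3 - 1/C)
g(U) = 2*U**2 (g(U) = U*(2*U) = 2*U**2)
v(x) = 13/4 (v(x) = (3 - 1/(-4)) - 1*0 = (3 - 1*(-1/4)) + 0 = (3 + 1/4) + 0 = 13/4 + 0 = 13/4)
-96*(g(-1) + v(G(2))) = -96*(2*(-1)**2 + 13/4) = -96*(2*1 + 13/4) = -96*(2 + 13/4) = -96*21/4 = -504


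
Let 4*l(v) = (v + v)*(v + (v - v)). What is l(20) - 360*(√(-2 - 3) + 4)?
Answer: -1240 - 360*I*√5 ≈ -1240.0 - 804.98*I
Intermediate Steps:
l(v) = v²/2 (l(v) = ((v + v)*(v + (v - v)))/4 = ((2*v)*(v + 0))/4 = ((2*v)*v)/4 = (2*v²)/4 = v²/2)
l(20) - 360*(√(-2 - 3) + 4) = (½)*20² - 360*(√(-2 - 3) + 4) = (½)*400 - 360*(√(-5) + 4) = 200 - 360*(I*√5 + 4) = 200 - 360*(4 + I*√5) = 200 - 40*(36 + 9*I*√5) = 200 + (-1440 - 360*I*√5) = -1240 - 360*I*√5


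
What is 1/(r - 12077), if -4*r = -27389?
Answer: -4/20919 ≈ -0.00019121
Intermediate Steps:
r = 27389/4 (r = -1/4*(-27389) = 27389/4 ≈ 6847.3)
1/(r - 12077) = 1/(27389/4 - 12077) = 1/(-20919/4) = -4/20919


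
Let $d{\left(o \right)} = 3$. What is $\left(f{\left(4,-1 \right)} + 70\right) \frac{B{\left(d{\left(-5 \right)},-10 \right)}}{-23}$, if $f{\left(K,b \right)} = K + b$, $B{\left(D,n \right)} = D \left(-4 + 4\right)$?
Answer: $0$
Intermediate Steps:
$B{\left(D,n \right)} = 0$ ($B{\left(D,n \right)} = D 0 = 0$)
$\left(f{\left(4,-1 \right)} + 70\right) \frac{B{\left(d{\left(-5 \right)},-10 \right)}}{-23} = \left(\left(4 - 1\right) + 70\right) \frac{0}{-23} = \left(3 + 70\right) 0 \left(- \frac{1}{23}\right) = 73 \cdot 0 = 0$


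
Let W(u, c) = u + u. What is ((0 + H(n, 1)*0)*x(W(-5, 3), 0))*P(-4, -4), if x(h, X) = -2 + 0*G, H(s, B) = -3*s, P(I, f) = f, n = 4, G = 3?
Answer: 0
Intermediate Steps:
W(u, c) = 2*u
x(h, X) = -2 (x(h, X) = -2 + 0*3 = -2 + 0 = -2)
((0 + H(n, 1)*0)*x(W(-5, 3), 0))*P(-4, -4) = ((0 - 3*4*0)*(-2))*(-4) = ((0 - 12*0)*(-2))*(-4) = ((0 + 0)*(-2))*(-4) = (0*(-2))*(-4) = 0*(-4) = 0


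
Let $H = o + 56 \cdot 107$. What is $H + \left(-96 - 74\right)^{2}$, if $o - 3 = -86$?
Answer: $34809$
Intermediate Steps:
$o = -83$ ($o = 3 - 86 = -83$)
$H = 5909$ ($H = -83 + 56 \cdot 107 = -83 + 5992 = 5909$)
$H + \left(-96 - 74\right)^{2} = 5909 + \left(-96 - 74\right)^{2} = 5909 + \left(-170\right)^{2} = 5909 + 28900 = 34809$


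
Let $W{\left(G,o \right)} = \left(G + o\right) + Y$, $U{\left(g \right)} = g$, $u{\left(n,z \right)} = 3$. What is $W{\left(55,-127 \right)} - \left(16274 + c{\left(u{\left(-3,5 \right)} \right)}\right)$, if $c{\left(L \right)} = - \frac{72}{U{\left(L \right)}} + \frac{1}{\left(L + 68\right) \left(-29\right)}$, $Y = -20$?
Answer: $- \frac{33648177}{2059} \approx -16342.0$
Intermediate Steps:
$c{\left(L \right)} = - \frac{72}{L} - \frac{1}{29 \left(68 + L\right)}$ ($c{\left(L \right)} = - \frac{72}{L} + \frac{1}{\left(L + 68\right) \left(-29\right)} = - \frac{72}{L} + \frac{1}{68 + L} \left(- \frac{1}{29}\right) = - \frac{72}{L} - \frac{1}{29 \left(68 + L\right)}$)
$W{\left(G,o \right)} = -20 + G + o$ ($W{\left(G,o \right)} = \left(G + o\right) - 20 = -20 + G + o$)
$W{\left(55,-127 \right)} - \left(16274 + c{\left(u{\left(-3,5 \right)} \right)}\right) = \left(-20 + 55 - 127\right) - \left(16274 + \frac{-141984 - 6267}{29 \cdot 3 \left(68 + 3\right)}\right) = -92 - \left(16274 + \frac{1}{29} \cdot \frac{1}{3} \cdot \frac{1}{71} \left(-141984 - 6267\right)\right) = -92 - \left(16274 + \frac{1}{29} \cdot \frac{1}{3} \cdot \frac{1}{71} \left(-148251\right)\right) = -92 - \left(16274 - \frac{49417}{2059}\right) = -92 - \frac{33458749}{2059} = - \frac{33648177}{2059}$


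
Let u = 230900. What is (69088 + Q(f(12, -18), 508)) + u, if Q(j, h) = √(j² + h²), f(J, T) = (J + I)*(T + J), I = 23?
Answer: 299988 + 2*√75541 ≈ 3.0054e+5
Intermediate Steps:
f(J, T) = (23 + J)*(J + T) (f(J, T) = (J + 23)*(T + J) = (23 + J)*(J + T))
Q(j, h) = √(h² + j²)
(69088 + Q(f(12, -18), 508)) + u = (69088 + √(508² + (12² + 23*12 + 23*(-18) + 12*(-18))²)) + 230900 = (69088 + √(258064 + (144 + 276 - 414 - 216)²)) + 230900 = (69088 + √(258064 + (-210)²)) + 230900 = (69088 + √(258064 + 44100)) + 230900 = (69088 + √302164) + 230900 = (69088 + 2*√75541) + 230900 = 299988 + 2*√75541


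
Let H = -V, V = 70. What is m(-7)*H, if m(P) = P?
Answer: 490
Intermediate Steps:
H = -70 (H = -1*70 = -70)
m(-7)*H = -7*(-70) = 490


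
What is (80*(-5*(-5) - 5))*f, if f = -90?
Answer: -144000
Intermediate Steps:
(80*(-5*(-5) - 5))*f = (80*(-5*(-5) - 5))*(-90) = (80*(25 - 5))*(-90) = (80*20)*(-90) = 1600*(-90) = -144000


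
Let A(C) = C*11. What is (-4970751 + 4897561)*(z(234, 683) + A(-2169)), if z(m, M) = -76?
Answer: 1751802650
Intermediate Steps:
A(C) = 11*C
(-4970751 + 4897561)*(z(234, 683) + A(-2169)) = (-4970751 + 4897561)*(-76 + 11*(-2169)) = -73190*(-76 - 23859) = -73190*(-23935) = 1751802650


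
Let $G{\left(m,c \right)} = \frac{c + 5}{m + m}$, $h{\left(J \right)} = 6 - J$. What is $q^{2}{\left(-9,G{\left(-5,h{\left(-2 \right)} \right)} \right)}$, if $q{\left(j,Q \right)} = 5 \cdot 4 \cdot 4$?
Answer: $6400$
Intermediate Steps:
$G{\left(m,c \right)} = \frac{5 + c}{2 m}$
$q{\left(j,Q \right)} = 80$ ($q{\left(j,Q \right)} = 20 \cdot 4 = 80$)
$q^{2}{\left(-9,G{\left(-5,h{\left(-2 \right)} \right)} \right)} = 80^{2} = 6400$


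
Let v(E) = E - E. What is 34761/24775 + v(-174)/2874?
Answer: 34761/24775 ≈ 1.4031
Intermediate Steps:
v(E) = 0
34761/24775 + v(-174)/2874 = 34761/24775 + 0/2874 = 34761*(1/24775) + 0*(1/2874) = 34761/24775 + 0 = 34761/24775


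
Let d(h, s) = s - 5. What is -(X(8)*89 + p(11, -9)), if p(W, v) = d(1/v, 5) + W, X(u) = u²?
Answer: -5707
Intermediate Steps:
d(h, s) = -5 + s
p(W, v) = W (p(W, v) = (-5 + 5) + W = 0 + W = W)
-(X(8)*89 + p(11, -9)) = -(8²*89 + 11) = -(64*89 + 11) = -(5696 + 11) = -1*5707 = -5707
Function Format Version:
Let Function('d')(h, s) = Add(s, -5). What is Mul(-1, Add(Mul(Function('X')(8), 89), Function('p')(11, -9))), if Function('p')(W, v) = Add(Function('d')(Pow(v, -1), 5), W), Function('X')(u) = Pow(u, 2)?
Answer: -5707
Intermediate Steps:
Function('d')(h, s) = Add(-5, s)
Function('p')(W, v) = W (Function('p')(W, v) = Add(Add(-5, 5), W) = Add(0, W) = W)
Mul(-1, Add(Mul(Function('X')(8), 89), Function('p')(11, -9))) = Mul(-1, Add(Mul(Pow(8, 2), 89), 11)) = Mul(-1, Add(Mul(64, 89), 11)) = Mul(-1, Add(5696, 11)) = Mul(-1, 5707) = -5707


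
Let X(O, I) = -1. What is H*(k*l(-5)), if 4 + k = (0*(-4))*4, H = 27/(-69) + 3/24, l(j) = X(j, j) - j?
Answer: 98/23 ≈ 4.2609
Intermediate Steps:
l(j) = -1 - j
H = -49/184 (H = 27*(-1/69) + 3*(1/24) = -9/23 + ⅛ = -49/184 ≈ -0.26630)
k = -4 (k = -4 + (0*(-4))*4 = -4 + 0*4 = -4 + 0 = -4)
H*(k*l(-5)) = -(-49)*(-1 - 1*(-5))/46 = -(-49)*(-1 + 5)/46 = -(-49)*4/46 = -49/184*(-16) = 98/23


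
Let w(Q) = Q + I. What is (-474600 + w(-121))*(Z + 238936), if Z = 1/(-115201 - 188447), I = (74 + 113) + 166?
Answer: -1075517348724248/9489 ≈ -1.1334e+11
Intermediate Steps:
I = 353 (I = 187 + 166 = 353)
Z = -1/303648 (Z = 1/(-303648) = -1/303648 ≈ -3.2933e-6)
w(Q) = 353 + Q (w(Q) = Q + 353 = 353 + Q)
(-474600 + w(-121))*(Z + 238936) = (-474600 + (353 - 121))*(-1/303648 + 238936) = (-474600 + 232)*(72552438527/303648) = -474368*72552438527/303648 = -1075517348724248/9489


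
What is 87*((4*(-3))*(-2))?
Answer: 2088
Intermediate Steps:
87*((4*(-3))*(-2)) = 87*(-12*(-2)) = 87*24 = 2088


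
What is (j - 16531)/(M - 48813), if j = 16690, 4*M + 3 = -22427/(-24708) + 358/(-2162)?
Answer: -16987145328/5215113922885 ≈ -0.0032573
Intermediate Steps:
M = -60307189/106837392 (M = -¾ + (-22427/(-24708) + 358/(-2162))/4 = -¾ + (-22427*(-1/24708) + 358*(-1/2162))/4 = -¾ + (22427/24708 - 179/1081)/4 = -¾ + (¼)*(19820855/26709348) = -¾ + 19820855/106837392 = -60307189/106837392 ≈ -0.56448)
(j - 16531)/(M - 48813) = (16690 - 16531)/(-60307189/106837392 - 48813) = 159/(-5215113922885/106837392) = 159*(-106837392/5215113922885) = -16987145328/5215113922885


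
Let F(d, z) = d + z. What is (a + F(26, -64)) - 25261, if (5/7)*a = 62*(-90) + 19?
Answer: -165422/5 ≈ -33084.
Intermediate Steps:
a = -38927/5 (a = 7*(62*(-90) + 19)/5 = 7*(-5580 + 19)/5 = (7/5)*(-5561) = -38927/5 ≈ -7785.4)
(a + F(26, -64)) - 25261 = (-38927/5 + (26 - 64)) - 25261 = (-38927/5 - 38) - 25261 = -39117/5 - 25261 = -165422/5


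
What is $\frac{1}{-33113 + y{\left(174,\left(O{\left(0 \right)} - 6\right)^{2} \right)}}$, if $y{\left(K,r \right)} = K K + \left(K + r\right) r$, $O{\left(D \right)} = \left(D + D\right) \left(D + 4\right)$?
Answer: $\frac{1}{4723} \approx 0.00021173$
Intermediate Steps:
$O{\left(D \right)} = 2 D \left(4 + D\right)$
$y{\left(K,r \right)} = K^{2} + r \left(K + r\right)$
$\frac{1}{-33113 + y{\left(174,\left(O{\left(0 \right)} - 6\right)^{2} \right)}} = \frac{1}{-33113 + \left(174^{2} + \left(\left(2 \cdot 0 \left(4 + 0\right) - 6\right)^{2}\right)^{2} + 174 \left(2 \cdot 0 \left(4 + 0\right) - 6\right)^{2}\right)} = \frac{1}{-33113 + \left(30276 + \left(\left(2 \cdot 0 \cdot 4 - 6\right)^{2}\right)^{2} + 174 \left(2 \cdot 0 \cdot 4 - 6\right)^{2}\right)} = \frac{1}{-33113 + \left(30276 + \left(\left(0 - 6\right)^{2}\right)^{2} + 174 \left(0 - 6\right)^{2}\right)} = \frac{1}{-33113 + \left(30276 + \left(\left(-6\right)^{2}\right)^{2} + 174 \left(-6\right)^{2}\right)} = \frac{1}{-33113 + \left(30276 + 36^{2} + 174 \cdot 36\right)} = \frac{1}{-33113 + \left(30276 + 1296 + 6264\right)} = \frac{1}{-33113 + 37836} = \frac{1}{4723}$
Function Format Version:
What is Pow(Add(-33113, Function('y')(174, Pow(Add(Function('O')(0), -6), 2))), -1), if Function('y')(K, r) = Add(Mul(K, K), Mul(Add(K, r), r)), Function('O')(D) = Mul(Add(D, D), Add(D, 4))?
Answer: Rational(1, 4723) ≈ 0.00021173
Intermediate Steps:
Function('O')(D) = Mul(2, D, Add(4, D)) (Function('O')(D) = Mul(Mul(2, D), Add(4, D)) = Mul(2, D, Add(4, D)))
Function('y')(K, r) = Add(Pow(K, 2), Mul(r, Add(K, r)))
Pow(Add(-33113, Function('y')(174, Pow(Add(Function('O')(0), -6), 2))), -1) = Pow(Add(-33113, Add(Pow(174, 2), Pow(Pow(Add(Mul(2, 0, Add(4, 0)), -6), 2), 2), Mul(174, Pow(Add(Mul(2, 0, Add(4, 0)), -6), 2)))), -1) = Pow(Add(-33113, Add(30276, Pow(Pow(Add(Mul(2, 0, 4), -6), 2), 2), Mul(174, Pow(Add(Mul(2, 0, 4), -6), 2)))), -1) = Pow(Add(-33113, Add(30276, Pow(Pow(Add(0, -6), 2), 2), Mul(174, Pow(Add(0, -6), 2)))), -1) = Pow(Add(-33113, Add(30276, Pow(Pow(-6, 2), 2), Mul(174, Pow(-6, 2)))), -1) = Pow(Add(-33113, Add(30276, Pow(36, 2), Mul(174, 36))), -1) = Pow(Add(-33113, Add(30276, 1296, 6264)), -1) = Pow(Add(-33113, 37836), -1) = Pow(4723, -1) = Rational(1, 4723)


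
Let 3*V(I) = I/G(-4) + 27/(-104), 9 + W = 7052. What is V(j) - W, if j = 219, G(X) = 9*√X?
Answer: -732481/104 - 73*I/18 ≈ -7043.1 - 4.0556*I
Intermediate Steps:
W = 7043 (W = -9 + 7052 = 7043)
V(I) = -9/104 - I*I/54 (V(I) = (I/((9*√(-4))) + 27/(-104))/3 = (I/((9*(2*I))) + 27*(-1/104))/3 = (I/((18*I)) - 27/104)/3 = (I*(-I/18) - 27/104)/3 = (-I*I/18 - 27/104)/3 = (-27/104 - I*I/18)/3 = -9/104 - I*I/54)
V(j) - W = (-9/104 - 1/54*I*219) - 1*7043 = (-9/104 - 73*I/18) - 7043 = -732481/104 - 73*I/18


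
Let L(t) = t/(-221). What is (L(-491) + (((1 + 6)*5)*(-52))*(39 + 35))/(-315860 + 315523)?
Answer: 29763789/74477 ≈ 399.64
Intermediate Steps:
L(t) = -t/221 (L(t) = t*(-1/221) = -t/221)
(L(-491) + (((1 + 6)*5)*(-52))*(39 + 35))/(-315860 + 315523) = (-1/221*(-491) + (((1 + 6)*5)*(-52))*(39 + 35))/(-315860 + 315523) = (491/221 + ((7*5)*(-52))*74)/(-337) = (491/221 + (35*(-52))*74)*(-1/337) = (491/221 - 1820*74)*(-1/337) = (491/221 - 134680)*(-1/337) = -29763789/221*(-1/337) = 29763789/74477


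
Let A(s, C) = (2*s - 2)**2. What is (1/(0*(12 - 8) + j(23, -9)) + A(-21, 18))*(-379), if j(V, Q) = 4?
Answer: -2935355/4 ≈ -7.3384e+5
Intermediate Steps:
A(s, C) = (-2 + 2*s)**2
(1/(0*(12 - 8) + j(23, -9)) + A(-21, 18))*(-379) = (1/(0*(12 - 8) + 4) + 4*(-1 - 21)**2)*(-379) = (1/(0*4 + 4) + 4*(-22)**2)*(-379) = (1/(0 + 4) + 4*484)*(-379) = (1/4 + 1936)*(-379) = (7745/4)*(-379) = -2935355/4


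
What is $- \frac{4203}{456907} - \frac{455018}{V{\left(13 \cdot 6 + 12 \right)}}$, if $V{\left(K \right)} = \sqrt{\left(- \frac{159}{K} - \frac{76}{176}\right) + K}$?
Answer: $- \frac{4203}{456907} - \frac{910036 \sqrt{9561585}}{57949} \approx -48560.0$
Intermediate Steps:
$V{\left(K \right)} = \sqrt{- \frac{19}{44} + K - \frac{159}{K}}$ ($V{\left(K \right)} = \sqrt{\left(- \frac{159}{K} - \frac{19}{44}\right) + K} = \sqrt{\left(- \frac{19}{44} - \frac{159}{K}\right) + K} = \sqrt{- \frac{19}{44} + K - \frac{159}{K}}$)
$- \frac{4203}{456907} - \frac{455018}{V{\left(13 \cdot 6 + 12 \right)}} = - \frac{4203}{456907} - \frac{455018}{\frac{1}{22} \sqrt{-209 - \frac{76956}{13 \cdot 6 + 12} + 484 \left(13 \cdot 6 + 12\right)}} = \left(-4203\right) \frac{1}{456907} - \frac{455018}{\frac{1}{22} \sqrt{-209 - \frac{76956}{78 + 12} + 484 \left(78 + 12\right)}} = - \frac{4203}{456907} - \frac{455018}{\frac{1}{22} \sqrt{-209 - \frac{76956}{90} + 484 \cdot 90}} = - \frac{4203}{456907} - \frac{455018}{\frac{1}{22} \sqrt{-209 - \frac{12826}{15} + 43560}} = - \frac{4203}{456907} - \frac{455018}{\frac{1}{22} \sqrt{\frac{637439}{15}}} = - \frac{4203}{456907} - \frac{455018}{\frac{1}{22} \frac{\sqrt{9561585}}{15}} = - \frac{4203}{456907} - \frac{455018}{\frac{1}{330} \sqrt{9561585}} = - \frac{4203}{456907} - 455018 \frac{2 \sqrt{9561585}}{57949} = - \frac{4203}{456907} - \frac{910036 \sqrt{9561585}}{57949}$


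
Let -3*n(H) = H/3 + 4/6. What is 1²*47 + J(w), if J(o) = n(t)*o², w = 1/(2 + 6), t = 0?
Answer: 13535/288 ≈ 46.997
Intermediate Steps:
w = ⅛ (w = 1/8 = ⅛ ≈ 0.12500)
n(H) = -2/9 - H/9 (n(H) = -(H/3 + 4/6)/3 = -(H*(⅓) + 4*(⅙))/3 = -(H/3 + ⅔)/3 = -(⅔ + H/3)/3 = -2/9 - H/9)
J(o) = -2*o²/9 (J(o) = (-2/9 - ⅑*0)*o² = (-2/9 + 0)*o² = -2*o²/9)
1²*47 + J(w) = 1²*47 - 2*(⅛)²/9 = 1*47 - 2/9*1/64 = 47 - 1/288 = 13535/288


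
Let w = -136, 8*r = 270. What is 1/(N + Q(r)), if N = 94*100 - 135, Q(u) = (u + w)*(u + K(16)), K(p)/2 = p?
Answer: 16/40673 ≈ 0.00039338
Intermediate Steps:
K(p) = 2*p
r = 135/4 (r = (⅛)*270 = 135/4 ≈ 33.750)
Q(u) = (-136 + u)*(32 + u) (Q(u) = (u - 136)*(u + 2*16) = (-136 + u)*(u + 32) = (-136 + u)*(32 + u))
N = 9265 (N = 9400 - 135 = 9265)
1/(N + Q(r)) = 1/(9265 + (-4352 + (135/4)² - 104*135/4)) = 1/(9265 + (-4352 + 18225/16 - 3510)) = 1/(9265 - 107567/16) = 1/(40673/16) = 16/40673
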